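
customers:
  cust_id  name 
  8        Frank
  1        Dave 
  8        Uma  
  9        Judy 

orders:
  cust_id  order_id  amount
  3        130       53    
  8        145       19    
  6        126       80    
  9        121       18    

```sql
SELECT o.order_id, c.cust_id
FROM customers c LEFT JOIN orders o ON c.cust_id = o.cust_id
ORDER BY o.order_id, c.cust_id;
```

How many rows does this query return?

LEFT JOIN keeps every row from `customers`; unmatched rows get NULL for `orders`'s columns.
Matching on c.cust_id = o.cust_id.
- c (cust_id=8) pairs with 1 row(s) of o.
- c (cust_id=1) has no partner → padded with NULL.
- c (cust_id=8) pairs with 1 row(s) of o.
- c (cust_id=9) pairs with 1 row(s) of o.
Total: 3 matched + 1 padded = 4 rows.

4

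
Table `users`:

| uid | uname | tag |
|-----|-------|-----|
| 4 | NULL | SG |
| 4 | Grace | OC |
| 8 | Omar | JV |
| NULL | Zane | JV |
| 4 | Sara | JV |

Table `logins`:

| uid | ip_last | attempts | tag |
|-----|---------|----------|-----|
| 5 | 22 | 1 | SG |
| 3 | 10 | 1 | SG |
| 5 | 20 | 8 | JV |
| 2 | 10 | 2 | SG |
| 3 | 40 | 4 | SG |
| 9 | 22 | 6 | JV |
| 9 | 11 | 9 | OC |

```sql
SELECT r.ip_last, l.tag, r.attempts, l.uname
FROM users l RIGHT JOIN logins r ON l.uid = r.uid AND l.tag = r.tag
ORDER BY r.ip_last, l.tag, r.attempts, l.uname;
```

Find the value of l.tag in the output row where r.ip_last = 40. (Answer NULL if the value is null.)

NULL

RIGHT JOIN keeps every row from `logins`; unmatched rows get NULL for `users`'s columns.
Matching on l.uid = r.uid AND l.tag = r.tag. A NULL in a compared column never satisfies the condition.
- uid=4, tag=SG: no matching r row.
- uid=4, tag=OC: no matching r row.
- uid=8, tag=JV: no matching r row.
- uid=NULL, tag=JV: no matching r row.
- uid=4, tag=JV: no matching r row.
- 7 row(s) from r found no l partner → padded with NULL.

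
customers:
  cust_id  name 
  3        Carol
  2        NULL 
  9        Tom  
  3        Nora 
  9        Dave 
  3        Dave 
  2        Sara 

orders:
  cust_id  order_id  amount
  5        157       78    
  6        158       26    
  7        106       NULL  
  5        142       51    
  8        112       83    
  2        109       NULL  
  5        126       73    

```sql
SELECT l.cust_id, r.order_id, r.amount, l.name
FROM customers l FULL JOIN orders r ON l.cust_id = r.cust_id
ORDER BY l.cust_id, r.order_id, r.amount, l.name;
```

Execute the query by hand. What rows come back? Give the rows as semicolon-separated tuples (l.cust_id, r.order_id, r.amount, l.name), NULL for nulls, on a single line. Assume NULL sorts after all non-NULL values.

FULL OUTER JOIN keeps every row from both sides; unmatched rows get NULL for the other side's columns.
Matching on l.cust_id = r.cust_id.
Matched pairs: 2; unmatched l rows kept: 5; unmatched r rows kept: 6.

(2, 109, NULL, Sara); (2, 109, NULL, NULL); (3, NULL, NULL, Carol); (3, NULL, NULL, Dave); (3, NULL, NULL, Nora); (9, NULL, NULL, Dave); (9, NULL, NULL, Tom); (NULL, 106, NULL, NULL); (NULL, 112, 83, NULL); (NULL, 126, 73, NULL); (NULL, 142, 51, NULL); (NULL, 157, 78, NULL); (NULL, 158, 26, NULL)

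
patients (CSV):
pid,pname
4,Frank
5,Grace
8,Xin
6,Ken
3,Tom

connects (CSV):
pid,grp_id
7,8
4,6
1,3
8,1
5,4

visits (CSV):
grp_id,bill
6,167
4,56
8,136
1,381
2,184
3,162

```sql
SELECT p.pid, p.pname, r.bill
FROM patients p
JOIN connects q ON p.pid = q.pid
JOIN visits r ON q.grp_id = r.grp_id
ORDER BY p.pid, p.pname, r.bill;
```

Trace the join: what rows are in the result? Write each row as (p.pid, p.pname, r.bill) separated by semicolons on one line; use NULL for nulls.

(4, Frank, 167); (5, Grace, 56); (8, Xin, 381)

Evaluate left to right. First `patients p INNER JOIN connects q` on pid: 3 row(s).
Then INNER JOIN `visits r` on grp_id: keep only rows whose q.grp_id appears in r.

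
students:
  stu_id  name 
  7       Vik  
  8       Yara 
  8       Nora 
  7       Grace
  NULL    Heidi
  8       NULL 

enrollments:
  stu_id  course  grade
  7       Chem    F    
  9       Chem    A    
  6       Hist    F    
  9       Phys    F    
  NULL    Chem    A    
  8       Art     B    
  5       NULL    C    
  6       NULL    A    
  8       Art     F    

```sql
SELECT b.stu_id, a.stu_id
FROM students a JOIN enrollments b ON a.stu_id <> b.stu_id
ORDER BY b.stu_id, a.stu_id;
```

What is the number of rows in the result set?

32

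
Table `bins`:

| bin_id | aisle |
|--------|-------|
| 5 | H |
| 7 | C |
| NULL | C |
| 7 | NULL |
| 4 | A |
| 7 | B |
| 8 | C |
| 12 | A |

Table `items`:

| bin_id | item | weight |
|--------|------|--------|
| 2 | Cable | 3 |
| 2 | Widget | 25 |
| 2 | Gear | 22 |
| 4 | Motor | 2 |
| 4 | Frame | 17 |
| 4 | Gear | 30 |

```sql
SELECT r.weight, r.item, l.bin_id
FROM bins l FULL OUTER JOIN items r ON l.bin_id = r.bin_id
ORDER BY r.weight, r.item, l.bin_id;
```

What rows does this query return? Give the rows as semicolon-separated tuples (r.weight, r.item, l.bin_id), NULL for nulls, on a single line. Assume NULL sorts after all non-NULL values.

(2, Motor, 4); (3, Cable, NULL); (17, Frame, 4); (22, Gear, NULL); (25, Widget, NULL); (30, Gear, 4); (NULL, NULL, 5); (NULL, NULL, 7); (NULL, NULL, 7); (NULL, NULL, 7); (NULL, NULL, 8); (NULL, NULL, 12); (NULL, NULL, NULL)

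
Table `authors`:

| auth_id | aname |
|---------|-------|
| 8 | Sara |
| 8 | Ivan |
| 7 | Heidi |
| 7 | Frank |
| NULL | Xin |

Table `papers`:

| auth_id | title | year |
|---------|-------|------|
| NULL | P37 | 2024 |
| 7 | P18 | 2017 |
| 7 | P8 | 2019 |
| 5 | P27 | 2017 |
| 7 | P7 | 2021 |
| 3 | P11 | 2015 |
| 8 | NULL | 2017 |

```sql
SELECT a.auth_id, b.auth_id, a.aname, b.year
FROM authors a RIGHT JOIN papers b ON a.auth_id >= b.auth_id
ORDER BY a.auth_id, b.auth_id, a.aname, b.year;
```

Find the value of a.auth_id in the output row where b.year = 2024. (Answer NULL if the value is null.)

RIGHT JOIN keeps every row from `papers`; unmatched rows get NULL for `authors`'s columns.
Matching on a.auth_id >= b.auth_id. A NULL in a compared column never satisfies the condition.
- a row (auth_id=8): matches 6 b row(s) → 6 output row(s).
- a row (auth_id=8): matches 6 b row(s) → 6 output row(s).
- a row (auth_id=7): matches 5 b row(s) → 5 output row(s).
- a row (auth_id=7): matches 5 b row(s) → 5 output row(s).
- a row (auth_id=NULL): no match.
- 1 b row(s) had no a match → kept, a columns NULL.

NULL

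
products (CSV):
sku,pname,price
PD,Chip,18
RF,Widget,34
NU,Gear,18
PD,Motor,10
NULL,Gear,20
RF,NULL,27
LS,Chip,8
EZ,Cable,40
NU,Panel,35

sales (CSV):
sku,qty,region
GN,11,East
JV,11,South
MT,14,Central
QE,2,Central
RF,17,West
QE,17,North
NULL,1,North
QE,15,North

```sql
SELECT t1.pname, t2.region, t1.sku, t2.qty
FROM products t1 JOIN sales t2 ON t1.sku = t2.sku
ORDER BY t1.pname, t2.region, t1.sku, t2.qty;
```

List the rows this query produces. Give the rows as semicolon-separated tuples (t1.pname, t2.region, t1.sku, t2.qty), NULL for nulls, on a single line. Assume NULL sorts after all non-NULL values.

(Widget, West, RF, 17); (NULL, West, RF, 17)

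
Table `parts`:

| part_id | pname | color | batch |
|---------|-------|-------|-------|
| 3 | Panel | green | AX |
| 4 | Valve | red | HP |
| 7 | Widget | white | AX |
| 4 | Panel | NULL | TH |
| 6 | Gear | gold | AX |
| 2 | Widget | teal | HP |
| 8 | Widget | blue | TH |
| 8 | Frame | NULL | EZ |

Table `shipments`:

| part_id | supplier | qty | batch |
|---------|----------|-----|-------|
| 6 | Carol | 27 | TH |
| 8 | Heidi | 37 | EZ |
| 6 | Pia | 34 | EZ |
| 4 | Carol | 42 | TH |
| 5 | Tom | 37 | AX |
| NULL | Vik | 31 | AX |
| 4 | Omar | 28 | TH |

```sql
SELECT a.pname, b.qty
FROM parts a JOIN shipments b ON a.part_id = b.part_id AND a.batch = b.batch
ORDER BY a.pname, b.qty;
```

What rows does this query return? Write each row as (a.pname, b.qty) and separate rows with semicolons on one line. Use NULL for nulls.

INNER JOIN keeps only pairs where the ON condition holds.
Matching on a.part_id = b.part_id AND a.batch = b.batch. A NULL in a compared column never satisfies the condition.
- part_id=3, batch=AX: no matching b row, dropped.
- part_id=4, batch=HP: no matching b row, dropped.
- part_id=7, batch=AX: no matching b row, dropped.
- part_id=4, batch=TH: 2 matching b row(s), so 2 row(s) emitted.
- part_id=6, batch=AX: no matching b row, dropped.
- part_id=2, batch=HP: no matching b row, dropped.
- part_id=8, batch=TH: no matching b row, dropped.
- part_id=8, batch=EZ: 1 matching b row(s), so 1 row(s) emitted.
After projecting and ordering:
a.pname | b.qty
Frame | 37
Panel | 28
Panel | 42

(Frame, 37); (Panel, 28); (Panel, 42)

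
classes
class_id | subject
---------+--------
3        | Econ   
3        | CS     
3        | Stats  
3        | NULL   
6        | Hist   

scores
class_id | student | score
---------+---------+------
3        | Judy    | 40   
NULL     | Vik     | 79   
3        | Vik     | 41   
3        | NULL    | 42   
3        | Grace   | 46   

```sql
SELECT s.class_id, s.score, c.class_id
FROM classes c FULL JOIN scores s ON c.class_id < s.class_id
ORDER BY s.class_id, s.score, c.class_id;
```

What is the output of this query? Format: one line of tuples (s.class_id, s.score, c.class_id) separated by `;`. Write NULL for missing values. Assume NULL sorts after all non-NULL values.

FULL OUTER JOIN keeps every row from both sides; unmatched rows get NULL for the other side's columns.
Matching on c.class_id < s.class_id. A NULL in a compared column never satisfies the condition.
Matched pairs: 0; unmatched c rows kept: 5; unmatched s rows kept: 5.

(3, 40, NULL); (3, 41, NULL); (3, 42, NULL); (3, 46, NULL); (NULL, 79, NULL); (NULL, NULL, 3); (NULL, NULL, 3); (NULL, NULL, 3); (NULL, NULL, 3); (NULL, NULL, 6)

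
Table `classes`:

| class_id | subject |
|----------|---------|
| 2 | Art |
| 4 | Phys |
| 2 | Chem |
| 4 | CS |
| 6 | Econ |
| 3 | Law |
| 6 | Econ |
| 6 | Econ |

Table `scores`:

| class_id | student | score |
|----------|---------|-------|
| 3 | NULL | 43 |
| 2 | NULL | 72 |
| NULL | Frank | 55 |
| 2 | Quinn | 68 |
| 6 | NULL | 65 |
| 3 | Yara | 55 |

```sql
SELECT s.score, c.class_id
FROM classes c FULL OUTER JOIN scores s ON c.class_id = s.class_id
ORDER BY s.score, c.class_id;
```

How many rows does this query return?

FULL OUTER JOIN keeps every row from both sides; unmatched rows get NULL for the other side's columns.
Matching on c.class_id = s.class_id. A NULL in a compared column never satisfies the condition.
Matched pairs: 9; unmatched c rows kept: 2; unmatched s rows kept: 1.
Total: 9 matched + 3 padded = 12 rows.

12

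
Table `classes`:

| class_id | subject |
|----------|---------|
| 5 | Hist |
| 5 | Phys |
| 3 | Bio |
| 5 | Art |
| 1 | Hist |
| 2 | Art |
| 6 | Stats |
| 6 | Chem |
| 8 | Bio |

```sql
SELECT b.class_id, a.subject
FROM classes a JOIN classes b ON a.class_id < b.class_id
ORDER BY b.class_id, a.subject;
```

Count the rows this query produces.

32

INNER JOIN keeps only pairs where the ON condition holds.
Matching on a.class_id < b.class_id.
Matched pairs: 32.
Total: 32 rows.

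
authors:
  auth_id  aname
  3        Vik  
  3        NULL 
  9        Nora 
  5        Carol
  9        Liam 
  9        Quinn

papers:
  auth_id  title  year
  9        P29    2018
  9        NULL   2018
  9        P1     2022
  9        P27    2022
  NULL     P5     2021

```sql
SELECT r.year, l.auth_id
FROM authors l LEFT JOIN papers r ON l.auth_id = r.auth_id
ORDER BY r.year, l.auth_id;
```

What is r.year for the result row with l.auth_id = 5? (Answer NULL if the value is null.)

LEFT JOIN keeps every row from `authors`; unmatched rows get NULL for `papers`'s columns.
Matching on l.auth_id = r.auth_id. A NULL in a compared column never satisfies the condition.
- l (auth_id=3) has no partner → padded with NULL.
- l (auth_id=3) has no partner → padded with NULL.
- l (auth_id=9) pairs with 4 row(s) of r.
- l (auth_id=5) has no partner → padded with NULL.
- l (auth_id=9) pairs with 4 row(s) of r.
- l (auth_id=9) pairs with 4 row(s) of r.

NULL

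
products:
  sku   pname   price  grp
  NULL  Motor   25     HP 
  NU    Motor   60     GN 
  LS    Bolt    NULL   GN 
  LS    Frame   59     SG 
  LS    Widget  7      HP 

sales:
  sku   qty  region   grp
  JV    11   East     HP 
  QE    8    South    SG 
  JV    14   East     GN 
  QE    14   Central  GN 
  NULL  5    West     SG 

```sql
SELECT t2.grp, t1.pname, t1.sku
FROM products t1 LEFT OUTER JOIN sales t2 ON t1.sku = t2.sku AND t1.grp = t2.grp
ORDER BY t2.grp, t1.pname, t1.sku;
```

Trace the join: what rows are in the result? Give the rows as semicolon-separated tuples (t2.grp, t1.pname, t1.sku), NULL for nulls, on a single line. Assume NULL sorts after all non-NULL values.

(NULL, Bolt, LS); (NULL, Frame, LS); (NULL, Motor, NU); (NULL, Motor, NULL); (NULL, Widget, LS)

LEFT JOIN keeps every row from `products`; unmatched rows get NULL for `sales`'s columns.
Matching on t1.sku = t2.sku AND t1.grp = t2.grp. A NULL in a compared column never satisfies the condition.
Matched pairs: 0; unmatched t1 rows kept: 5.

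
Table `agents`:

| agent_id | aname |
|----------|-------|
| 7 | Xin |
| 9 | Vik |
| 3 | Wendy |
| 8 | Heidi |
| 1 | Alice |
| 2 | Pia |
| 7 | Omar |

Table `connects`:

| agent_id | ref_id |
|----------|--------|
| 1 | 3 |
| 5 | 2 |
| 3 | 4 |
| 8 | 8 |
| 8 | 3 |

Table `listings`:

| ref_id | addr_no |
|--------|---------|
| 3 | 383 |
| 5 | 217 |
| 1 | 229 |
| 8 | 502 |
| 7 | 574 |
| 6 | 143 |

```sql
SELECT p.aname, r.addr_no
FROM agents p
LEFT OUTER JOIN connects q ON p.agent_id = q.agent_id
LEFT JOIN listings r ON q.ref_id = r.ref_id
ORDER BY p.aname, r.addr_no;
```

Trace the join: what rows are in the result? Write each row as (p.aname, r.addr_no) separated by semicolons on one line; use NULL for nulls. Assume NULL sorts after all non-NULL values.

Step 1 — p LEFT JOIN q on agent_id → 8 row(s).
Then LEFT JOIN `listings r` on ref_id: each of those 8 rows is kept; rows whose q.ref_id has no match in r get NULL for r's columns.

(Alice, 383); (Heidi, 383); (Heidi, 502); (Omar, NULL); (Pia, NULL); (Vik, NULL); (Wendy, NULL); (Xin, NULL)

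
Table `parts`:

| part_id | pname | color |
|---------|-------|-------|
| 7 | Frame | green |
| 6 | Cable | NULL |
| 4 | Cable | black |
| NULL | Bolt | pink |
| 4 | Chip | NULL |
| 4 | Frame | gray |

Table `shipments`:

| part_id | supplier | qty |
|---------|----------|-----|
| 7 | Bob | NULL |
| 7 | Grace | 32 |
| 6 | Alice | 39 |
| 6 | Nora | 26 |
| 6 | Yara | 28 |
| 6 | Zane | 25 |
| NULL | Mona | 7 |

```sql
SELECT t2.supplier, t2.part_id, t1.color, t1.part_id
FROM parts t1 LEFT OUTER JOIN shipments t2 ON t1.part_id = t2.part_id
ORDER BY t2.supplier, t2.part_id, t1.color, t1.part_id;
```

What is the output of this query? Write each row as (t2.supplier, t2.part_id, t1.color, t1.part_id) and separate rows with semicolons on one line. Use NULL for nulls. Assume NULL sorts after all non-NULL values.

(Alice, 6, NULL, 6); (Bob, 7, green, 7); (Grace, 7, green, 7); (Nora, 6, NULL, 6); (Yara, 6, NULL, 6); (Zane, 6, NULL, 6); (NULL, NULL, black, 4); (NULL, NULL, gray, 4); (NULL, NULL, pink, NULL); (NULL, NULL, NULL, 4)

LEFT JOIN keeps every row from `parts`; unmatched rows get NULL for `shipments`'s columns.
Matching on t1.part_id = t2.part_id. A NULL in a compared column never satisfies the condition.
- t1 (part_id=7) pairs with 2 row(s) of t2.
- t1 (part_id=6) pairs with 4 row(s) of t2.
- t1 (part_id=4) has no partner → padded with NULL.
- t1 (part_id=NULL) has no partner → padded with NULL.
- t1 (part_id=4) has no partner → padded with NULL.
- t1 (part_id=4) has no partner → padded with NULL.
After projecting and ordering:
t2.supplier | t2.part_id | t1.color | t1.part_id
Alice | 6 | NULL | 6
Bob | 7 | green | 7
Grace | 7 | green | 7
Nora | 6 | NULL | 6
Yara | 6 | NULL | 6
Zane | 6 | NULL | 6
NULL | NULL | black | 4
NULL | NULL | gray | 4
NULL | NULL | pink | NULL
NULL | NULL | NULL | 4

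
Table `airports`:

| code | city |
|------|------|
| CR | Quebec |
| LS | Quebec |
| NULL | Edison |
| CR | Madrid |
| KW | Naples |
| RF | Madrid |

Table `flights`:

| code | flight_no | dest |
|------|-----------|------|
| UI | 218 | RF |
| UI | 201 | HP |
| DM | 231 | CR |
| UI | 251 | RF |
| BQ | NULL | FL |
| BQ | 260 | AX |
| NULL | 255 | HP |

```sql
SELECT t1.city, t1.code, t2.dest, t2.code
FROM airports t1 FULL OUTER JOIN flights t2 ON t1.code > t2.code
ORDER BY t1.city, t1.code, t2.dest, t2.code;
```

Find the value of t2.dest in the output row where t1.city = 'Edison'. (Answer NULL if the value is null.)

FULL OUTER JOIN keeps every row from both sides; unmatched rows get NULL for the other side's columns.
Matching on t1.code > t2.code. A NULL in a compared column never satisfies the condition.
- t1 (code=CR) pairs with 2 row(s) of t2.
- t1 (code=LS) pairs with 3 row(s) of t2.
- t1 (code=NULL) has no partner → padded with NULL.
- t1 (code=CR) pairs with 2 row(s) of t2.
- t1 (code=KW) pairs with 3 row(s) of t2.
- t1 (code=RF) pairs with 3 row(s) of t2.
- 4 t2 row(s) had no t1 match → kept, t1 columns NULL.

NULL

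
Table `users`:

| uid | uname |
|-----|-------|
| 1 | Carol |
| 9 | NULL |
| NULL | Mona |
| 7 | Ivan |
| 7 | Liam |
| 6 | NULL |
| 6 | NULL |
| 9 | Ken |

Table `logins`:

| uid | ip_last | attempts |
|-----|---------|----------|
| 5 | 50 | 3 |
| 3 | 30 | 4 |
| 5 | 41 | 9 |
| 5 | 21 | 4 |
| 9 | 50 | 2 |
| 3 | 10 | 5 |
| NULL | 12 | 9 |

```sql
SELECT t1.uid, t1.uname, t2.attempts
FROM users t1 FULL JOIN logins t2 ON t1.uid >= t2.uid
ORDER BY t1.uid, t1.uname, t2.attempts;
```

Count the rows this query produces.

FULL OUTER JOIN keeps every row from both sides; unmatched rows get NULL for the other side's columns.
Matching on t1.uid >= t2.uid. A NULL in a compared column never satisfies the condition.
Matched pairs: 32; unmatched t1 rows kept: 2; unmatched t2 rows kept: 1.
Total: 32 matched + 3 padded = 35 rows.

35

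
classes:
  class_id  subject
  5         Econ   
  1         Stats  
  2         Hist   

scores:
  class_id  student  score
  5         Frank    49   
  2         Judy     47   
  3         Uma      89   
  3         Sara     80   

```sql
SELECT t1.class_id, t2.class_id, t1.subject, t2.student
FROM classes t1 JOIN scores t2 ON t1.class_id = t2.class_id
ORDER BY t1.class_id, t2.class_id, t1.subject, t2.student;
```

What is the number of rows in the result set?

INNER JOIN keeps only pairs where the ON condition holds.
Matching on t1.class_id = t2.class_id.
- class_id=5: 1 matching t2 row(s), so 1 row(s) emitted.
- class_id=1: no matching t2 row, dropped.
- class_id=2: 1 matching t2 row(s), so 1 row(s) emitted.
Total: 2 rows.

2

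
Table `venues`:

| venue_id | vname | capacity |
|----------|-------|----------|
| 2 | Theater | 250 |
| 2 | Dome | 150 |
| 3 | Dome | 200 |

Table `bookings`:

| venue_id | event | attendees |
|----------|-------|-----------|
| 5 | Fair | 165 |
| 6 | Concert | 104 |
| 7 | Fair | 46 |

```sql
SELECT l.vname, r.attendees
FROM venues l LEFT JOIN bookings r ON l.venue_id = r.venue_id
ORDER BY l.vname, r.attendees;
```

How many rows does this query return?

LEFT JOIN keeps every row from `venues`; unmatched rows get NULL for `bookings`'s columns.
Matching on l.venue_id = r.venue_id.
- l row (venue_id=2): no match → kept, r columns NULL.
- l row (venue_id=2): no match → kept, r columns NULL.
- l row (venue_id=3): no match → kept, r columns NULL.
Total: 0 matched + 3 padded = 3 rows.

3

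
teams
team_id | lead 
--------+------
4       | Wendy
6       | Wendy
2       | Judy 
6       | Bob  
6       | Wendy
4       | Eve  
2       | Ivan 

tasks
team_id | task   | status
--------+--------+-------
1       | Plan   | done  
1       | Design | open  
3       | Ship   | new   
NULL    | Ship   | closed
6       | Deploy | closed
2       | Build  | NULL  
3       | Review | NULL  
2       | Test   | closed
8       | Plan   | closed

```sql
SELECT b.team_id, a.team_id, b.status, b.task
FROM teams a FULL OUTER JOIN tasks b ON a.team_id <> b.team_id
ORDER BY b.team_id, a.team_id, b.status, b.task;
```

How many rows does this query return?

FULL OUTER JOIN keeps every row from both sides; unmatched rows get NULL for the other side's columns.
Matching on a.team_id <> b.team_id. A NULL in a compared column never satisfies the condition.
Matched pairs: 49; unmatched a rows kept: 0; unmatched b rows kept: 1.
Total: 49 matched + 1 padded = 50 rows.

50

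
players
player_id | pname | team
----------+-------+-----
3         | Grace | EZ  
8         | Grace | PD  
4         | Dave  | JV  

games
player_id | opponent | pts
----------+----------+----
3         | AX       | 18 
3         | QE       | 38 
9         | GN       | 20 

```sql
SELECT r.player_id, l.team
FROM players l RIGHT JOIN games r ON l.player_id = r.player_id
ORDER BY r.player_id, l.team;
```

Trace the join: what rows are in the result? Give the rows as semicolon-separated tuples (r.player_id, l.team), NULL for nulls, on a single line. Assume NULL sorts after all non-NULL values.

(3, EZ); (3, EZ); (9, NULL)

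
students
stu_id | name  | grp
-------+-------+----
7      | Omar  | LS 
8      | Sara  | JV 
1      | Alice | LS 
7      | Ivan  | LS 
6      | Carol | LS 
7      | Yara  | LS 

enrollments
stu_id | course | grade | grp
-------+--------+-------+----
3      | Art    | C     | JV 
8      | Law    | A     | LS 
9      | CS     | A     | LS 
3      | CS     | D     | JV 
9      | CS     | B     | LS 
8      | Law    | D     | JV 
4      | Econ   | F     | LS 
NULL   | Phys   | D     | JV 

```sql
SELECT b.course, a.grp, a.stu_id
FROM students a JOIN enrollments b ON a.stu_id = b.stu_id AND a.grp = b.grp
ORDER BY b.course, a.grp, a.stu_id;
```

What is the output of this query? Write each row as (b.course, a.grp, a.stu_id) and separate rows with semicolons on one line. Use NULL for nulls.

(Law, JV, 8)

INNER JOIN keeps only pairs where the ON condition holds.
Matching on a.stu_id = b.stu_id AND a.grp = b.grp. A NULL in a compared column never satisfies the condition.
- a row (stu_id=7, grp=LS): no match → dropped.
- a row (stu_id=8, grp=JV): matches 1 b row(s) → 1 output row(s).
- a row (stu_id=1, grp=LS): no match → dropped.
- a row (stu_id=7, grp=LS): no match → dropped.
- a row (stu_id=6, grp=LS): no match → dropped.
- a row (stu_id=7, grp=LS): no match → dropped.
After projecting and ordering:
b.course | a.grp | a.stu_id
Law | JV | 8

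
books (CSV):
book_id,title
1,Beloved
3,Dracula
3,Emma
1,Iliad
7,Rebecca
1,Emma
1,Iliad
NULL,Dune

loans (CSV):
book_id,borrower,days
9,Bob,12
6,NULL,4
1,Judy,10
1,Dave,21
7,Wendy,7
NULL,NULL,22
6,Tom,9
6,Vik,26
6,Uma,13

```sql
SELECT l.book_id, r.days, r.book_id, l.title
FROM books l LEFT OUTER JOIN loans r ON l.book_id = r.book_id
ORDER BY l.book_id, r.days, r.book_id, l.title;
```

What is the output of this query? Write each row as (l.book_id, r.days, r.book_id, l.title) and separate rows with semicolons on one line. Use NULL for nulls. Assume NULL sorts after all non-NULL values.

LEFT JOIN keeps every row from `books`; unmatched rows get NULL for `loans`'s columns.
Matching on l.book_id = r.book_id. A NULL in a compared column never satisfies the condition.
Matched pairs: 9; unmatched l rows kept: 3.

(1, 10, 1, Beloved); (1, 10, 1, Emma); (1, 10, 1, Iliad); (1, 10, 1, Iliad); (1, 21, 1, Beloved); (1, 21, 1, Emma); (1, 21, 1, Iliad); (1, 21, 1, Iliad); (3, NULL, NULL, Dracula); (3, NULL, NULL, Emma); (7, 7, 7, Rebecca); (NULL, NULL, NULL, Dune)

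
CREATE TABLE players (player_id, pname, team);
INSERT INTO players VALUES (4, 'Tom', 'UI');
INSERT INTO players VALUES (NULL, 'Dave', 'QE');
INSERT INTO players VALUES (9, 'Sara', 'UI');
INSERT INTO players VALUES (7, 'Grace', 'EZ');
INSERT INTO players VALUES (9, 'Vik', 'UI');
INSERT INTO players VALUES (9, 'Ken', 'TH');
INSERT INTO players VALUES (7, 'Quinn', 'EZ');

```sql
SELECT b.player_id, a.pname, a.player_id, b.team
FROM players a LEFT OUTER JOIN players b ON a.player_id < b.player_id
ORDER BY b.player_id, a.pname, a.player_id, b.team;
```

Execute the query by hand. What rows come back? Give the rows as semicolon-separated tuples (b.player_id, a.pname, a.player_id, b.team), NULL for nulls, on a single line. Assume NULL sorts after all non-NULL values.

(7, Tom, 4, EZ); (7, Tom, 4, EZ); (9, Grace, 7, TH); (9, Grace, 7, UI); (9, Grace, 7, UI); (9, Quinn, 7, TH); (9, Quinn, 7, UI); (9, Quinn, 7, UI); (9, Tom, 4, TH); (9, Tom, 4, UI); (9, Tom, 4, UI); (NULL, Dave, NULL, NULL); (NULL, Ken, 9, NULL); (NULL, Sara, 9, NULL); (NULL, Vik, 9, NULL)

LEFT JOIN keeps every row from `players a`; unmatched rows get NULL for `players b`'s columns.
Matching on a.player_id < b.player_id. A NULL in a compared column never satisfies the condition.
Matched pairs: 11; unmatched a rows kept: 4.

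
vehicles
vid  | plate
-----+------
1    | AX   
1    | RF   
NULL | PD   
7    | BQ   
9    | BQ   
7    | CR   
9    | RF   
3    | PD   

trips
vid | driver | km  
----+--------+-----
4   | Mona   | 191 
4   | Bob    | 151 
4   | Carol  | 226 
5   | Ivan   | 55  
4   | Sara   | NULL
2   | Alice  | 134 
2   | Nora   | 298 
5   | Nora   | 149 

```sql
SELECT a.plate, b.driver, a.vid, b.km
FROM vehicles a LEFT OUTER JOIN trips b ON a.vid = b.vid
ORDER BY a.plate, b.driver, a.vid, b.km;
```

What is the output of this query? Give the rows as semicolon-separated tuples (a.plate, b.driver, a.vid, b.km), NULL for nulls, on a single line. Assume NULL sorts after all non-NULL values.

LEFT JOIN keeps every row from `vehicles`; unmatched rows get NULL for `trips`'s columns.
Matching on a.vid = b.vid. A NULL in a compared column never satisfies the condition.
Matched pairs: 0; unmatched a rows kept: 8.

(AX, NULL, 1, NULL); (BQ, NULL, 7, NULL); (BQ, NULL, 9, NULL); (CR, NULL, 7, NULL); (PD, NULL, 3, NULL); (PD, NULL, NULL, NULL); (RF, NULL, 1, NULL); (RF, NULL, 9, NULL)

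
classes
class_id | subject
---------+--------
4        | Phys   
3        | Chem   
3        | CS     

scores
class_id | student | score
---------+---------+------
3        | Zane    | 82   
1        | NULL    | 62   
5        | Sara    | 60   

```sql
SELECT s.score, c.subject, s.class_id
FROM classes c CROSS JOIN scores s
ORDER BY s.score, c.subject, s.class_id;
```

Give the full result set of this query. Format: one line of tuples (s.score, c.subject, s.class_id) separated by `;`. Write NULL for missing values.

(60, CS, 5); (60, Chem, 5); (60, Phys, 5); (62, CS, 1); (62, Chem, 1); (62, Phys, 1); (82, CS, 3); (82, Chem, 3); (82, Phys, 3)

CROSS JOIN pairs every row of `classes` with every row of `scores`: 3 × 3 = 9 rows.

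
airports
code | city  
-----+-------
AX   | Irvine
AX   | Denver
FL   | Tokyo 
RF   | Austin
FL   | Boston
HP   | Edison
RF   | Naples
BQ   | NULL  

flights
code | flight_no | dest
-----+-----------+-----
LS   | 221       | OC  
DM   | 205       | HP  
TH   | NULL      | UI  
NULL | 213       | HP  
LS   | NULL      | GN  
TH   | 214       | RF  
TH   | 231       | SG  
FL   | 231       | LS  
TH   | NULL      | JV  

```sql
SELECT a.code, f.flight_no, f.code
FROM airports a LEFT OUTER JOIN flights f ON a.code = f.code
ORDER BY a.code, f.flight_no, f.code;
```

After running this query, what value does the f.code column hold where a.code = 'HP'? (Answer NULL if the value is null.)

NULL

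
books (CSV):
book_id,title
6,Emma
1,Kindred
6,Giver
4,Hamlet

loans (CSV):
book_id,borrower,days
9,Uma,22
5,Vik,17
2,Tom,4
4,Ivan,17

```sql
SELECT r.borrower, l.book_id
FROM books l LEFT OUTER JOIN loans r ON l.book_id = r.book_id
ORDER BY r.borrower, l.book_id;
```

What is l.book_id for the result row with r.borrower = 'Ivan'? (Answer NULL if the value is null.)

4

LEFT JOIN keeps every row from `books`; unmatched rows get NULL for `loans`'s columns.
Matching on l.book_id = r.book_id.
- l[0] book_id=6 → no match; kept with NULLs on the r side.
- l[1] book_id=1 → no match; kept with NULLs on the r side.
- l[2] book_id=6 → no match; kept with NULLs on the r side.
- l[3] book_id=4 → 1 match(es) in r → 1 row(s).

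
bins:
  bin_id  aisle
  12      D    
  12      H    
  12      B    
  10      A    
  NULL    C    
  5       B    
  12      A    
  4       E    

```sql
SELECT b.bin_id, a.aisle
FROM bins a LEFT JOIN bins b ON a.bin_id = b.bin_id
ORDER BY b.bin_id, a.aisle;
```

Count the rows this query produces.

20

LEFT JOIN keeps every row from `bins a`; unmatched rows get NULL for `bins b`'s columns.
Matching on a.bin_id = b.bin_id. A NULL in a compared column never satisfies the condition.
- a[0] bin_id=12 → 4 match(es) in b → 4 row(s).
- a[1] bin_id=12 → 4 match(es) in b → 4 row(s).
- a[2] bin_id=12 → 4 match(es) in b → 4 row(s).
- a[3] bin_id=10 → 1 match(es) in b → 1 row(s).
- a[4] bin_id=NULL → no match; kept with NULLs on the b side.
- a[5] bin_id=5 → 1 match(es) in b → 1 row(s).
- a[6] bin_id=12 → 4 match(es) in b → 4 row(s).
- a[7] bin_id=4 → 1 match(es) in b → 1 row(s).
Total: 19 matched + 1 padded = 20 rows.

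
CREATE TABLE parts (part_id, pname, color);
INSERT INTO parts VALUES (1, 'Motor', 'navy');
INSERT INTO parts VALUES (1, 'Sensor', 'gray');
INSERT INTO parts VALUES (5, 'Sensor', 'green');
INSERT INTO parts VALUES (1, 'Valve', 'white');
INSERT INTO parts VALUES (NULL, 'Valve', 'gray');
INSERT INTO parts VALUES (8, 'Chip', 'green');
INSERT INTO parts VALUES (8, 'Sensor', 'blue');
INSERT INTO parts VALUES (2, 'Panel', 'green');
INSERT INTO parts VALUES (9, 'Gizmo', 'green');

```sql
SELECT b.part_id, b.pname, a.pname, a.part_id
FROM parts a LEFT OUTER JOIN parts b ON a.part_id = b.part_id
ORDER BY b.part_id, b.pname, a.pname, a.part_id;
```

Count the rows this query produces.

LEFT JOIN keeps every row from `parts a`; unmatched rows get NULL for `parts b`'s columns.
Matching on a.part_id = b.part_id. A NULL in a compared column never satisfies the condition.
Matched pairs: 16; unmatched a rows kept: 1.
Total: 16 matched + 1 padded = 17 rows.

17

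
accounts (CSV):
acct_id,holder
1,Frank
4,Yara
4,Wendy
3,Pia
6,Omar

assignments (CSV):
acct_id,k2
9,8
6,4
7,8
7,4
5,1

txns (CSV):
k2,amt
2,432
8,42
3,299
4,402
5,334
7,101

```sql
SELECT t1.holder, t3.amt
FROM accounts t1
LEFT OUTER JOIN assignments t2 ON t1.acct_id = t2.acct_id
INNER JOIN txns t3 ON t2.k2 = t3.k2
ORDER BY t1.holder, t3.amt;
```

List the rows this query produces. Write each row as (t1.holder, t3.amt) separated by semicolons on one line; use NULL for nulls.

(Omar, 402)

Joins associate left-to-right: accounts LEFT JOIN assignments on acct_id gives 5 intermediate row(s).
Then INNER JOIN `txns t3` on k2: keep only rows whose t2.k2 appears in t3.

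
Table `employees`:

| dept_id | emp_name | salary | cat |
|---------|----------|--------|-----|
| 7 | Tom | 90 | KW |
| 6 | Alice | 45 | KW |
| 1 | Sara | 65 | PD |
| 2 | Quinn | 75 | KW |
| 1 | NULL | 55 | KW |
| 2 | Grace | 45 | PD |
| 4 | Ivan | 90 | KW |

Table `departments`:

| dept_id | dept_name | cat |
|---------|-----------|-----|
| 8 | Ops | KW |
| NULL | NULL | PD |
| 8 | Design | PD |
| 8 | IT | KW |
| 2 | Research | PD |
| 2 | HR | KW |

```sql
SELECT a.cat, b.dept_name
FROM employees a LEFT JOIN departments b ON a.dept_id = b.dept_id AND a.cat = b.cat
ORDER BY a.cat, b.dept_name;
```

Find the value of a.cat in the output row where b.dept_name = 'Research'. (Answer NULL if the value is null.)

LEFT JOIN keeps every row from `employees`; unmatched rows get NULL for `departments`'s columns.
Matching on a.dept_id = b.dept_id AND a.cat = b.cat. A NULL in a compared column never satisfies the condition.
- a row (dept_id=7, cat=KW): no match → kept, b columns NULL.
- a row (dept_id=6, cat=KW): no match → kept, b columns NULL.
- a row (dept_id=1, cat=PD): no match → kept, b columns NULL.
- a row (dept_id=2, cat=KW): matches 1 b row(s) → 1 output row(s).
- a row (dept_id=1, cat=KW): no match → kept, b columns NULL.
- a row (dept_id=2, cat=PD): matches 1 b row(s) → 1 output row(s).
- a row (dept_id=4, cat=KW): no match → kept, b columns NULL.

PD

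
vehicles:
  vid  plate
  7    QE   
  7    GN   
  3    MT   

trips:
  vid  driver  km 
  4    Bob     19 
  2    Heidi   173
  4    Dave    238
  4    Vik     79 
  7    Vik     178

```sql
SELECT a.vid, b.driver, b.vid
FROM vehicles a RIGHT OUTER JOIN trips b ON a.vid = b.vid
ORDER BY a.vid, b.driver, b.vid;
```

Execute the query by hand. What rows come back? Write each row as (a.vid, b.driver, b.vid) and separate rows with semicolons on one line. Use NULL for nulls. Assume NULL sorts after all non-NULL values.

(7, Vik, 7); (7, Vik, 7); (NULL, Bob, 4); (NULL, Dave, 4); (NULL, Heidi, 2); (NULL, Vik, 4)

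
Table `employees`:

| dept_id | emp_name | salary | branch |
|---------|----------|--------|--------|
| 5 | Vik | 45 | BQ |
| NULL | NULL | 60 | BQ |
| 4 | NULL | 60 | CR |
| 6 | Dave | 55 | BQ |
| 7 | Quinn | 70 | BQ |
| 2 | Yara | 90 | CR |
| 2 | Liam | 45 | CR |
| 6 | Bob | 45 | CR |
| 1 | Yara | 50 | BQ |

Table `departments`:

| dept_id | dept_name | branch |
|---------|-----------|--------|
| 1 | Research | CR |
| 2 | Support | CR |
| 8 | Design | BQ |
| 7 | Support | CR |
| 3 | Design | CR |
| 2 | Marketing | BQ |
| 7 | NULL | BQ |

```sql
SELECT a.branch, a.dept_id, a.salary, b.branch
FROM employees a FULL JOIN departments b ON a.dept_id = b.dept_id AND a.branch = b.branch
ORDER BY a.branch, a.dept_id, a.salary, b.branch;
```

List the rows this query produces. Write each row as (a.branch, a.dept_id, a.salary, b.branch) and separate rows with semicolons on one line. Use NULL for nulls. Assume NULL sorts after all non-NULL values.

(BQ, 1, 50, NULL); (BQ, 5, 45, NULL); (BQ, 6, 55, NULL); (BQ, 7, 70, BQ); (BQ, NULL, 60, NULL); (CR, 2, 45, CR); (CR, 2, 90, CR); (CR, 4, 60, NULL); (CR, 6, 45, NULL); (NULL, NULL, NULL, BQ); (NULL, NULL, NULL, BQ); (NULL, NULL, NULL, CR); (NULL, NULL, NULL, CR); (NULL, NULL, NULL, CR)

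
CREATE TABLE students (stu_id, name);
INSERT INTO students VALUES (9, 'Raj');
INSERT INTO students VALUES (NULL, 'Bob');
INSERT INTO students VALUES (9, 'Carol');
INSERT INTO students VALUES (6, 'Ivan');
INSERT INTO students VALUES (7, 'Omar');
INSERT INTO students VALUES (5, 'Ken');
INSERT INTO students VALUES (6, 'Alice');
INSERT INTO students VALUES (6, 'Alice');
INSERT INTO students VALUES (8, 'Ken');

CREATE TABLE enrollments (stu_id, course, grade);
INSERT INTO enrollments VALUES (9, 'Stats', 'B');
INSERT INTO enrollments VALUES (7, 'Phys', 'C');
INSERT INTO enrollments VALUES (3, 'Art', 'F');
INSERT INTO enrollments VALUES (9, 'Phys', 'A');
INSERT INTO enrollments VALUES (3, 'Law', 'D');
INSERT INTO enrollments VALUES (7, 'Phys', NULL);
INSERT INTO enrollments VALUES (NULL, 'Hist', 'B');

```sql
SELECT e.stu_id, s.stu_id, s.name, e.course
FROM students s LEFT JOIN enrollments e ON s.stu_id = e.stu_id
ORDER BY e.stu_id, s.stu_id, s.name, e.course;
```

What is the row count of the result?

12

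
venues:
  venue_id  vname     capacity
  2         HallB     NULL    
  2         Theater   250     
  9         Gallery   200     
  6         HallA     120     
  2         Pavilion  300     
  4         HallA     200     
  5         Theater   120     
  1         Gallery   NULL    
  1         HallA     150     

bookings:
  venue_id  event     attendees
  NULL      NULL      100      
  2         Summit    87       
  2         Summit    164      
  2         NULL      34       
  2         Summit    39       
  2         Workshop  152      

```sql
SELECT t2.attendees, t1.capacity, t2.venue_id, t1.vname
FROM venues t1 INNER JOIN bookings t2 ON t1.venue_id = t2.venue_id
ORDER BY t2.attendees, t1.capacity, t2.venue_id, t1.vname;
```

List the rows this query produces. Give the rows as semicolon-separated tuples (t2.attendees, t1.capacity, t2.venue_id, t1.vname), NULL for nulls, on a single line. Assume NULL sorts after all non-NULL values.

INNER JOIN keeps only pairs where the ON condition holds.
Matching on t1.venue_id = t2.venue_id. A NULL in a compared column never satisfies the condition.
Matched pairs: 15.

(34, 250, 2, Theater); (34, 300, 2, Pavilion); (34, NULL, 2, HallB); (39, 250, 2, Theater); (39, 300, 2, Pavilion); (39, NULL, 2, HallB); (87, 250, 2, Theater); (87, 300, 2, Pavilion); (87, NULL, 2, HallB); (152, 250, 2, Theater); (152, 300, 2, Pavilion); (152, NULL, 2, HallB); (164, 250, 2, Theater); (164, 300, 2, Pavilion); (164, NULL, 2, HallB)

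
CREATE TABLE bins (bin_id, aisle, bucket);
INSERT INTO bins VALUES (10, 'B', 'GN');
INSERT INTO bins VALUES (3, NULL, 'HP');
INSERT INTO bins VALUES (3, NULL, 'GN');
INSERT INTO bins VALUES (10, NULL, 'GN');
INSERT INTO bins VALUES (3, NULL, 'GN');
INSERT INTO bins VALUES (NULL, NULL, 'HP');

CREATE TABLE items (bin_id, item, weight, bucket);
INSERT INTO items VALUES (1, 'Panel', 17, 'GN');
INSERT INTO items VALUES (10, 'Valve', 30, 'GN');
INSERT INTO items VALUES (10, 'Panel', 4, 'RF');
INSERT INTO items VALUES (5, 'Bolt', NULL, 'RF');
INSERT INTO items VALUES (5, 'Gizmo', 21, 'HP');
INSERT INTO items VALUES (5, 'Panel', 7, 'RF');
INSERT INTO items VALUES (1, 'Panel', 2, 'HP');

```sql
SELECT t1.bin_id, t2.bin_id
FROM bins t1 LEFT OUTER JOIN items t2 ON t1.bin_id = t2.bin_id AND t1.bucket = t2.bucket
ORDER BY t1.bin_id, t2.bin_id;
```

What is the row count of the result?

6

LEFT JOIN keeps every row from `bins`; unmatched rows get NULL for `items`'s columns.
Matching on t1.bin_id = t2.bin_id AND t1.bucket = t2.bucket. A NULL in a compared column never satisfies the condition.
Matched pairs: 2; unmatched t1 rows kept: 4.
Total: 2 matched + 4 padded = 6 rows.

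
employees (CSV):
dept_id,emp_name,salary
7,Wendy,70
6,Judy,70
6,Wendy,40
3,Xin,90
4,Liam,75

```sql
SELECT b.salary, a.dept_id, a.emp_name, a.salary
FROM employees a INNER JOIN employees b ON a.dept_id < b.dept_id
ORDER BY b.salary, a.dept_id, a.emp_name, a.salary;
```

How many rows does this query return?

9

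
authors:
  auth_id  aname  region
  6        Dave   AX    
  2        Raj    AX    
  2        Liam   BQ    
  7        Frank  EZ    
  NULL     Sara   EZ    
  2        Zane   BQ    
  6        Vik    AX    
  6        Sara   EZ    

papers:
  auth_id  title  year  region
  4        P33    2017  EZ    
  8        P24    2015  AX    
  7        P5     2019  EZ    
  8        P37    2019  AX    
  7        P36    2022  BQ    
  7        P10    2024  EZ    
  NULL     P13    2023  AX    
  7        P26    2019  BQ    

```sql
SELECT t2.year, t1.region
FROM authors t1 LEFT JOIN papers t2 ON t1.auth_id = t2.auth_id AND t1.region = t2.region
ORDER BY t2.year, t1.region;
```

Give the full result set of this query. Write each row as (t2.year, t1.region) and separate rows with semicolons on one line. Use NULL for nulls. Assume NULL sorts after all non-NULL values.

LEFT JOIN keeps every row from `authors`; unmatched rows get NULL for `papers`'s columns.
Matching on t1.auth_id = t2.auth_id AND t1.region = t2.region. A NULL in a compared column never satisfies the condition.
- t1 (auth_id=6, region=AX) has no partner → padded with NULL.
- t1 (auth_id=2, region=AX) has no partner → padded with NULL.
- t1 (auth_id=2, region=BQ) has no partner → padded with NULL.
- t1 (auth_id=7, region=EZ) pairs with 2 row(s) of t2.
- t1 (auth_id=NULL, region=EZ) has no partner → padded with NULL.
- t1 (auth_id=2, region=BQ) has no partner → padded with NULL.
- t1 (auth_id=6, region=AX) has no partner → padded with NULL.
- t1 (auth_id=6, region=EZ) has no partner → padded with NULL.
After projecting and ordering:
t2.year | t1.region
2019 | EZ
2024 | EZ
NULL | AX
NULL | AX
NULL | AX
NULL | BQ
NULL | BQ
NULL | EZ
NULL | EZ

(2019, EZ); (2024, EZ); (NULL, AX); (NULL, AX); (NULL, AX); (NULL, BQ); (NULL, BQ); (NULL, EZ); (NULL, EZ)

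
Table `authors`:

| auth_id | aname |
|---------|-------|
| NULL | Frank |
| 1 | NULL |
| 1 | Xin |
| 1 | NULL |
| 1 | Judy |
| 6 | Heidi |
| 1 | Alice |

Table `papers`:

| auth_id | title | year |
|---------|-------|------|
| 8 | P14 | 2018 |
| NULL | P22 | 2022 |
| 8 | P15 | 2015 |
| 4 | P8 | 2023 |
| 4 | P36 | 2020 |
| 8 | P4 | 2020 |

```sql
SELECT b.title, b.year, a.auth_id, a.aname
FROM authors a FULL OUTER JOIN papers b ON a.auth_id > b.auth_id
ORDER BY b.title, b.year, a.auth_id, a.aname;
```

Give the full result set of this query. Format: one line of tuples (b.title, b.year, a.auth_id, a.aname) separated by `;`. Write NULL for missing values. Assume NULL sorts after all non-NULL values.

(P14, 2018, NULL, NULL); (P15, 2015, NULL, NULL); (P22, 2022, NULL, NULL); (P36, 2020, 6, Heidi); (P4, 2020, NULL, NULL); (P8, 2023, 6, Heidi); (NULL, NULL, 1, Alice); (NULL, NULL, 1, Judy); (NULL, NULL, 1, Xin); (NULL, NULL, 1, NULL); (NULL, NULL, 1, NULL); (NULL, NULL, NULL, Frank)

FULL OUTER JOIN keeps every row from both sides; unmatched rows get NULL for the other side's columns.
Matching on a.auth_id > b.auth_id. A NULL in a compared column never satisfies the condition.
- a (auth_id=NULL) has no partner → padded with NULL.
- a (auth_id=1) has no partner → padded with NULL.
- a (auth_id=1) has no partner → padded with NULL.
- a (auth_id=1) has no partner → padded with NULL.
- a (auth_id=1) has no partner → padded with NULL.
- a (auth_id=6) pairs with 2 row(s) of b.
- a (auth_id=1) has no partner → padded with NULL.
- 4 row(s) from b found no a partner → padded with NULL.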